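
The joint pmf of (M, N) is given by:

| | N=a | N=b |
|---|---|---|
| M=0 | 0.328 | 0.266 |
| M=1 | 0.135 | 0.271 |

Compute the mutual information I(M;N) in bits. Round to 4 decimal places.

Marginals: p(M) = (0.5940, 0.4060), p(N) = (0.4630, 0.5370).
I(M;N) = H(M) + H(N) − H(M,N).
H(M) = 0.9744, H(N) = 0.9960, H(M,N) = 1.9362.
I(M;N) = 0.9744 + 0.9960 − 1.9362 = 0.0342 bits.

0.0342 bits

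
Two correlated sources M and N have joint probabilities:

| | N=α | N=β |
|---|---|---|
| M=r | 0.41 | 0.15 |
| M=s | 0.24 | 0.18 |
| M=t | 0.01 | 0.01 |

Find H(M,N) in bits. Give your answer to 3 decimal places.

H(M,N) = −Σ p(x,y)·log₂ p(x,y) over all 6 cells.
  cell (r,α): −0.41·log₂0.41 = 0.5274
  cell (r,β): −0.15·log₂0.15 = 0.4105
  cell (s,α): −0.24·log₂0.24 = 0.4941
  cell (s,β): −0.18·log₂0.18 = 0.4453
  cell (t,α): −0.01·log₂0.01 = 0.0664
  cell (t,β): −0.01·log₂0.01 = 0.0664
Sum = 2.010 bits.

2.010 bits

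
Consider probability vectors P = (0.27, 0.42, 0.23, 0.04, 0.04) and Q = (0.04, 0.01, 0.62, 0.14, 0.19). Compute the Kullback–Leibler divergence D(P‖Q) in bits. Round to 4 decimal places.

2.5173 bits

D(P‖Q) = Σ p·log₂(p/q).
  0.27·log₂(0.27/0.04) = 0.74382
  0.42·log₂(0.42/0.01) = 2.26477
  0.23·log₂(0.23/0.62) = -0.32905
  0.04·log₂(0.04/0.14) = -0.07229
  0.04·log₂(0.04/0.19) = -0.08992
D(P‖Q) = 2.5173 bits.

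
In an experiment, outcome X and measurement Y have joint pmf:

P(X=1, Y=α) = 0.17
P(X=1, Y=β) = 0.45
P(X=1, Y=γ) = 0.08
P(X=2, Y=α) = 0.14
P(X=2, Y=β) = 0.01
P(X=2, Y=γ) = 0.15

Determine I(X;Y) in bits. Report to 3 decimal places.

0.289 bits

Marginals: p(X) = (0.7000, 0.3000), p(Y) = (0.3100, 0.4600, 0.2300).
I(X;Y) = Σ p(x,y)·log₂[p(x,y)/(p(x)p(y))].
  (1,α): 0.17·log₂(0.7834) = -0.0599
  (1,β): 0.45·log₂(1.3975) = 0.2173
  (1,γ): 0.08·log₂(0.4969) = -0.0807
  (2,α): 0.14·log₂(1.5054) = 0.0826
  (2,β): 0.01·log₂(0.0725) = -0.0379
  (2,γ): 0.15·log₂(2.1739) = 0.1680
Sum = 0.289 bits.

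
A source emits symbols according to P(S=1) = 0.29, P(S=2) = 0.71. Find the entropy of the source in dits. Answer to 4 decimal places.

0.2615 dits

H(S) = −Σ p·log₁₀ p.
  −(0.29)·log₁₀(0.29) = 0.15590
  −(0.71)·log₁₀(0.71) = 0.10561
Sum: 0.15590 + 0.10561 = 0.2615 dits.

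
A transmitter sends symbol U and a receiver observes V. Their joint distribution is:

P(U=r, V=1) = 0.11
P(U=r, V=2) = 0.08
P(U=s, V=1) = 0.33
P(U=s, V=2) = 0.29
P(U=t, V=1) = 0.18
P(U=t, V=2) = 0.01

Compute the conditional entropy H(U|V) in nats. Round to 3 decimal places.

0.860 nats

Chain rule: H(U|V) = H(U,V) − H(V).
Marginals: p(U) = (0.1900, 0.6200, 0.1900), p(V) = (0.6200, 0.3800).
H(U,V) = 1.5244 nats; H(V) = 0.6641 nats.
H(U|V) = 1.5244 − 0.6641 = 0.860 nats.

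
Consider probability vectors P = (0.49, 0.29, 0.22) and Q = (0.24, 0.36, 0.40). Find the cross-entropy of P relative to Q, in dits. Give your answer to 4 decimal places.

0.5199 dits

H(P,Q) = −Σ p·log₁₀ q.
  −0.49·log₁₀(0.24) = 0.30370
  −0.29·log₁₀(0.36) = 0.12867
  −0.22·log₁₀(0.40) = 0.08755
H(P,Q) = 0.5199 dits.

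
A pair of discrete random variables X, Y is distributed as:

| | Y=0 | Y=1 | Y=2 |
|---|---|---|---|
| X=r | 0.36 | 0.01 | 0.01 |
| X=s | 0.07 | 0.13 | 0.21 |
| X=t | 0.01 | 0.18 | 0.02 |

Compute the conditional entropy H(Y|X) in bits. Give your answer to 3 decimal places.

0.881 bits

Marginals: p(X) = (0.3800, 0.4100, 0.2100), p(Y) = (0.4400, 0.3200, 0.2400).
H(Y|X) = Σ p(X) · H(Y|X=·).
  X=r: p=0.3800, H(Y|X=r) = 0.3501
  X=s: p=0.4100, H(Y|X=s) = 1.4552
  X=t: p=0.2100, H(Y|X=t) = 0.7229
Weighted sum = 0.881 bits.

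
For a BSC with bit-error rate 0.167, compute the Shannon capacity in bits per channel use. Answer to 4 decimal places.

Binary symmetric channel: C = 1 − h₂(ε) where h₂ is the binary entropy function.
h₂(0.167) = −0.167·log₂0.167 − 0.833·log₂0.833 = 0.6508.
C = 1 − 0.6508 = 0.3492 bits per channel use.

0.3492 bits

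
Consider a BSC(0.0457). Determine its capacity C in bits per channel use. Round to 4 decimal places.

0.7322 bits

Binary symmetric channel: C = 1 − h₂(ε) where h₂ is the binary entropy function.
h₂(0.0457) = −0.0457·log₂0.0457 − 0.9543·log₂0.9543 = 0.2678.
C = 1 − 0.2678 = 0.7322 bits per channel use.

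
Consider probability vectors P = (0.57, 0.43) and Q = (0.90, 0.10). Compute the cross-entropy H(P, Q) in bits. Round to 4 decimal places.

H(P,Q) = −Σ p·log₂ q.
  −0.57·log₂(0.90) = 0.08664
  −0.43·log₂(0.10) = 1.42843
H(P,Q) = 1.5151 bits.

1.5151 bits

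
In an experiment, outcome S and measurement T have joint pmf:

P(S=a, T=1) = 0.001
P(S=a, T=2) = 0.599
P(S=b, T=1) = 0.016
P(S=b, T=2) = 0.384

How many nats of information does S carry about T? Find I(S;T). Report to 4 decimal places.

Marginals: p(S) = (0.6000, 0.4000), p(T) = (0.0170, 0.9830).
I(S;T) = H(S) + H(T) − H(S,T).
H(S) = 0.6730, H(T) = 0.0861, H(S,T) = 0.7476.
I(S;T) = 0.6730 + 0.0861 − 0.7476 = 0.0115 nats.

0.0115 nats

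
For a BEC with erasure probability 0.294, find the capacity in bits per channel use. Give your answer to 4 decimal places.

Binary erasure channel: capacity C = 1 − ε.
C = 1 − 0.294 = 0.7060 bits per channel use.

0.7060 bits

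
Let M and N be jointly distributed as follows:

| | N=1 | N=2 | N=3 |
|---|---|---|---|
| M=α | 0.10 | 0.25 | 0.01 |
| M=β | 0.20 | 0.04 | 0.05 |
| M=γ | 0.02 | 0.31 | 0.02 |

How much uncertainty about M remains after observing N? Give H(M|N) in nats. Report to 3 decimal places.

Marginals: p(M) = (0.3600, 0.2900, 0.3500), p(N) = (0.3200, 0.6000, 0.0800).
H(M|N) = Σ p(N) · H(M|N=·).
  N=1: p=0.3200, H(M|N=1) = 0.8305
  N=2: p=0.6000, H(M|N=2) = 0.8865
  N=3: p=0.0800, H(M|N=3) = 0.9003
Weighted sum = 0.870 nats.

0.870 nats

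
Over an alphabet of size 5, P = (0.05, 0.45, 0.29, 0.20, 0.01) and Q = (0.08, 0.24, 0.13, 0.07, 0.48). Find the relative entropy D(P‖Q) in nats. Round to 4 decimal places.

D(P‖Q) = Σ p·ln(p/q).
  0.05·ln(0.05/0.08) = -0.02350
  0.45·ln(0.45/0.24) = 0.28287
  0.29·ln(0.29/0.13) = 0.23268
  0.20·ln(0.20/0.07) = 0.20996
  0.01·ln(0.01/0.48) = -0.03871
D(P‖Q) = 0.6633 nats.

0.6633 nats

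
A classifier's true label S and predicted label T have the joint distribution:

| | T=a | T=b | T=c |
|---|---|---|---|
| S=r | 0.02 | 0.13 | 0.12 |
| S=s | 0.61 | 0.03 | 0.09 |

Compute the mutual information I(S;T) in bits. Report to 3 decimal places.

0.395 bits

Marginals: p(S) = (0.2700, 0.7300), p(T) = (0.6300, 0.1600, 0.2100).
I(S;T) = H(S) + H(T) − H(S,T).
H(S) = 0.8415, H(T) = 1.3158, H(S,T) = 1.7620.
I(S;T) = 0.8415 + 1.3158 − 1.7620 = 0.395 bits.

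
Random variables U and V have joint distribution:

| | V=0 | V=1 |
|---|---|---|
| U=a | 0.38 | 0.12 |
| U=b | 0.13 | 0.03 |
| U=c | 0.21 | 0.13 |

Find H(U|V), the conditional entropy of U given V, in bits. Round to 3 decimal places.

1.432 bits

Marginals: p(U) = (0.5000, 0.1600, 0.3400), p(V) = (0.7200, 0.2800).
H(U|V) = Σ p(V) · H(U|V=·).
  V=0: p=0.7200, H(U|V=0) = 1.4510
  V=1: p=0.2800, H(U|V=1) = 1.3831
Weighted sum = 1.432 bits.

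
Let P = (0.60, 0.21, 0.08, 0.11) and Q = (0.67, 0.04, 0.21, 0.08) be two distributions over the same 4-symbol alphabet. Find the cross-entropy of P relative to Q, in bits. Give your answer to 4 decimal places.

H(P,Q) = −Σ p·log₂ q.
  −0.60·log₂(0.67) = 0.34666
  −0.21·log₂(0.04) = 0.97521
  −0.08·log₂(0.21) = 0.18012
  −0.11·log₂(0.08) = 0.40082
H(P,Q) = 1.9028 bits.

1.9028 bits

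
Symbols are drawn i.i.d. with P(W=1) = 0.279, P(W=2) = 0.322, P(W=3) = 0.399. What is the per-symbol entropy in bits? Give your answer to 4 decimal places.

H(W) = −Σ p·log₂ p.
  −(0.279)·log₂(0.279) = 0.51382
  −(0.322)·log₂(0.322) = 0.52643
  −(0.399)·log₂(0.399) = 0.52889
Sum: 0.51382 + 0.52643 + 0.52889 = 1.5691 bits.

1.5691 bits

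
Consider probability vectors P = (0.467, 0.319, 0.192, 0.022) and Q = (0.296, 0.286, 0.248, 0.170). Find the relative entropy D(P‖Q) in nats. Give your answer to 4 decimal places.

0.1536 nats

D(P‖Q) = Σ p·ln(p/q).
  0.467·ln(0.467/0.296) = 0.21294
  0.319·ln(0.319/0.286) = 0.03483
  0.192·ln(0.192/0.248) = -0.04914
  0.022·ln(0.022/0.170) = -0.04498
D(P‖Q) = 0.1536 nats.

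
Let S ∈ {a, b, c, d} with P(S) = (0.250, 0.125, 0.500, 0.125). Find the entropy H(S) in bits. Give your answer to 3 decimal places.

1.750 bits

H(S) = −Σ p·log₂ p.
  −(0.250)·log₂(0.250) = 0.5000
  −(0.125)·log₂(0.125) = 0.3750
  −(0.500)·log₂(0.500) = 0.5000
  −(0.125)·log₂(0.125) = 0.3750
Sum: 0.5000 + 0.3750 + 0.5000 + 0.3750 = 1.750 bits.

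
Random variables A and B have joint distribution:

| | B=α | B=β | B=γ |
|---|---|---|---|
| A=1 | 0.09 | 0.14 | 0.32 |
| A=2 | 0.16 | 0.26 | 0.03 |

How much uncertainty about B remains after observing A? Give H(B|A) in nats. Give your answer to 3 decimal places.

0.917 nats

Chain rule: H(B|A) = H(A,B) − H(A).
Marginals: p(A) = (0.5500, 0.4500), p(B) = (0.2500, 0.4000, 0.3500).
H(A,B) = 1.6052 nats; H(A) = 0.6881 nats.
H(B|A) = 1.6052 − 0.6881 = 0.917 nats.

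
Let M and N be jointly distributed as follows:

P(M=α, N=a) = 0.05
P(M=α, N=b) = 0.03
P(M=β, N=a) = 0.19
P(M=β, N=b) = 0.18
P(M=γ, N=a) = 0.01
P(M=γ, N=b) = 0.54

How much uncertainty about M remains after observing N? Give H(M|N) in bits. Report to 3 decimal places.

Chain rule: H(M|N) = H(M,N) − H(N).
Marginals: p(M) = (0.0800, 0.3700, 0.5500), p(N) = (0.2500, 0.7500).
H(M,N) = 1.8149 bits; H(N) = 0.8113 bits.
H(M|N) = 1.8149 − 0.8113 = 1.004 bits.

1.004 bits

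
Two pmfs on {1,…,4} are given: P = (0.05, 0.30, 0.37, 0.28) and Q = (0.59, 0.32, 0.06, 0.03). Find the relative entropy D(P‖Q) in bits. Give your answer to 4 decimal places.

1.6674 bits

D(P‖Q) = Σ p·log₂(p/q).
  0.05·log₂(0.05/0.59) = -0.17804
  0.30·log₂(0.30/0.32) = -0.02793
  0.37·log₂(0.37/0.06) = 0.97106
  0.28·log₂(0.28/0.03) = 0.90227
D(P‖Q) = 1.6674 bits.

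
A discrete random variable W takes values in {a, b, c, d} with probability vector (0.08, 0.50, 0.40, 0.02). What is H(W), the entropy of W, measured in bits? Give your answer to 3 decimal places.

H(W) = −Σ p·log₂ p.
  −(0.08)·log₂(0.08) = 0.2915
  −(0.50)·log₂(0.50) = 0.5000
  −(0.40)·log₂(0.40) = 0.5288
  −(0.02)·log₂(0.02) = 0.1129
Sum: 0.2915 + 0.5000 + 0.5288 + 0.1129 = 1.433 bits.

1.433 bits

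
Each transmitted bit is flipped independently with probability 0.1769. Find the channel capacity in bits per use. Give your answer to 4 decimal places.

0.3268 bits

Binary symmetric channel: C = 1 − h₂(ε) where h₂ is the binary entropy function.
h₂(0.1769) = −0.1769·log₂0.1769 − 0.8231·log₂0.8231 = 0.6732.
C = 1 − 0.6732 = 0.3268 bits per channel use.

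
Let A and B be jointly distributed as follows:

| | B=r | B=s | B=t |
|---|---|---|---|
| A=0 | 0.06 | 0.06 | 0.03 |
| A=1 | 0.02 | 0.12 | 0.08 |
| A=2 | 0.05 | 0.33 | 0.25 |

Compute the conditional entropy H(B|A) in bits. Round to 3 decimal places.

Chain rule: H(B|A) = H(A,B) − H(A).
Marginals: p(A) = (0.1500, 0.2200, 0.6300), p(B) = (0.1300, 0.5100, 0.3600).
H(A,B) = 2.6542 bits; H(A) = 1.3111 bits.
H(B|A) = 2.6542 − 1.3111 = 1.343 bits.

1.343 bits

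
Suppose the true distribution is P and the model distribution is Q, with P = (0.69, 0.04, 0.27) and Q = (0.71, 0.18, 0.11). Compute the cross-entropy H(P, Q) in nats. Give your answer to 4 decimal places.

0.9009 nats

H(P,Q) = −Σ p·ln q.
  −0.69·ln(0.71) = 0.23632
  −0.04·ln(0.18) = 0.06859
  −0.27·ln(0.11) = 0.59596
H(P,Q) = 0.9009 nats.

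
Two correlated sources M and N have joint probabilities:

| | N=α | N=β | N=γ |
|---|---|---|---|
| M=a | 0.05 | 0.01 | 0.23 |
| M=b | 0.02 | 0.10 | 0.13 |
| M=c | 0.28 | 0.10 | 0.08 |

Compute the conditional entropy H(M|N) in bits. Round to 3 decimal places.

1.212 bits

Marginals: p(M) = (0.2900, 0.2500, 0.4600), p(N) = (0.3500, 0.2100, 0.4400).
H(M|N) = Σ p(N) · H(M|N=·).
  N=α: p=0.3500, H(M|N=α) = 0.8946
  N=β: p=0.2100, H(M|N=β) = 1.2286
  N=γ: p=0.4400, H(M|N=γ) = 1.4561
Weighted sum = 1.212 bits.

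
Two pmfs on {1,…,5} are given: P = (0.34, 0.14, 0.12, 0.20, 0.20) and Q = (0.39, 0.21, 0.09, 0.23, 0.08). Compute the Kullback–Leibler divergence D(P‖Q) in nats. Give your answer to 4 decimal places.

0.0864 nats

D(P‖Q) = Σ p·ln(p/q).
  0.34·ln(0.34/0.39) = -0.04665
  0.14·ln(0.14/0.21) = -0.05677
  0.12·ln(0.12/0.09) = 0.03452
  0.20·ln(0.20/0.23) = -0.02795
  0.20·ln(0.20/0.08) = 0.18326
D(P‖Q) = 0.0864 nats.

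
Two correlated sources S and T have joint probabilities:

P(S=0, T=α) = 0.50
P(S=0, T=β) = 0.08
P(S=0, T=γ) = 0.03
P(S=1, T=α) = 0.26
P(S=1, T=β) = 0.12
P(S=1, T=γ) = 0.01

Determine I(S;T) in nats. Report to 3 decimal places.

Marginals: p(S) = (0.6100, 0.3900), p(T) = (0.7600, 0.2000, 0.0400).
I(S;T) = Σ p(x,y)·ln[p(x,y)/(p(x)p(y))].
  (0,α): 0.50·ln(1.0785) = 0.0378
  (0,β): 0.08·ln(0.6557) = -0.0338
  (0,γ): 0.03·ln(1.2295) = 0.0062
  (1,α): 0.26·ln(0.8772) = -0.0341
  (1,β): 0.12·ln(1.5385) = 0.0517
  (1,γ): 0.01·ln(0.6410) = -0.0044
Sum = 0.023 nats.

0.023 nats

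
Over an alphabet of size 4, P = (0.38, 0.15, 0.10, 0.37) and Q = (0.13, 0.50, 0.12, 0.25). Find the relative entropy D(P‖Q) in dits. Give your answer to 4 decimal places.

D(P‖Q) = Σ p·log₁₀(p/q).
  0.38·log₁₀(0.38/0.13) = 0.17702
  0.15·log₁₀(0.15/0.50) = -0.07843
  0.10·log₁₀(0.10/0.12) = -0.00792
  0.37·log₁₀(0.37/0.25) = 0.06300
D(P‖Q) = 0.1537 dits.

0.1537 dits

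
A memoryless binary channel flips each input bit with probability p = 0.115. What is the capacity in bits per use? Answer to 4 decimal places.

0.4852 bits

Binary symmetric channel: C = 1 − h₂(ε) where h₂ is the binary entropy function.
h₂(0.115) = −0.115·log₂0.115 − 0.885·log₂0.885 = 0.5148.
C = 1 − 0.5148 = 0.4852 bits per channel use.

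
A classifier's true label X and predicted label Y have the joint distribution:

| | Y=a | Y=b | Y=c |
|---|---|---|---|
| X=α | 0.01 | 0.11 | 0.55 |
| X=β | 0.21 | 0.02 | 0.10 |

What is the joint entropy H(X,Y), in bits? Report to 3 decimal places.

H(X,Y) = −Σ p(x,y)·log₂ p(x,y) over all 6 cells.
  cell (α,a): −0.01·log₂0.01 = 0.0664
  cell (α,b): −0.11·log₂0.11 = 0.3503
  cell (α,c): −0.55·log₂0.55 = 0.4744
  cell (β,a): −0.21·log₂0.21 = 0.4728
  cell (β,b): −0.02·log₂0.02 = 0.1129
  cell (β,c): −0.10·log₂0.10 = 0.3322
Sum = 1.809 bits.

1.809 bits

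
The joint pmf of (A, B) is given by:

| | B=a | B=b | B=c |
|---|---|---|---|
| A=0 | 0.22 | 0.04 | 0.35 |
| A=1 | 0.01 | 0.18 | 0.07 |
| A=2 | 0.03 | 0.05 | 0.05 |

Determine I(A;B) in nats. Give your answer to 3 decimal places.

0.201 nats

Marginals: p(A) = (0.6100, 0.2600, 0.1300), p(B) = (0.2600, 0.2700, 0.4700).
I(A;B) = Σ p(x,y)·ln[p(x,y)/(p(x)p(y))].
  (0,a): 0.22·ln(1.3871) = 0.0720
  (0,b): 0.04·ln(0.2429) = -0.0566
  (0,c): 0.35·ln(1.2208) = 0.0698
  (1,a): 0.01·ln(0.1479) = -0.0191
  (1,b): 0.18·ln(2.5641) = 0.1695
  (1,c): 0.07·ln(0.5728) = -0.0390
  (2,a): 0.03·ln(0.8876) = -0.0036
  (2,b): 0.05·ln(1.4245) = 0.0177
  (2,c): 0.05·ln(0.8183) = -0.0100
Sum = 0.201 nats.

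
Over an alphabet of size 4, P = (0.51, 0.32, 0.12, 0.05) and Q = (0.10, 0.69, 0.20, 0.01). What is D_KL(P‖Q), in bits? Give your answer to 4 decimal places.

0.8717 bits

D(P‖Q) = Σ p·log₂(p/q).
  0.51·log₂(0.51/0.10) = 1.19875
  0.32·log₂(0.32/0.69) = -0.35473
  0.12·log₂(0.12/0.20) = -0.08844
  0.05·log₂(0.05/0.01) = 0.11610
D(P‖Q) = 0.8717 bits.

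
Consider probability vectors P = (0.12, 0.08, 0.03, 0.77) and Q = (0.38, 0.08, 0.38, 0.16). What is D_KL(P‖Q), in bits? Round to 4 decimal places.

D(P‖Q) = Σ p·log₂(p/q).
  0.12·log₂(0.12/0.38) = -0.19956
  0.08·log₂(0.08/0.08) = 0.00000
  0.03·log₂(0.03/0.38) = -0.10989
  0.77·log₂(0.77/0.16) = 1.74543
D(P‖Q) = 1.4360 bits.

1.4360 bits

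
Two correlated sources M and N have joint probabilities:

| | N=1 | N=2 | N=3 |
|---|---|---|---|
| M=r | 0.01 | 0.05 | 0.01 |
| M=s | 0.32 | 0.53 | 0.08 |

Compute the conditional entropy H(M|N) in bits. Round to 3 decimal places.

0.356 bits

Chain rule: H(M|N) = H(M,N) − H(N).
Marginals: p(M) = (0.0700, 0.9300), p(N) = (0.3300, 0.5800, 0.0900).
H(M,N) = 1.6520 bits; H(N) = 1.2963 bits.
H(M|N) = 1.6520 − 1.2963 = 0.356 bits.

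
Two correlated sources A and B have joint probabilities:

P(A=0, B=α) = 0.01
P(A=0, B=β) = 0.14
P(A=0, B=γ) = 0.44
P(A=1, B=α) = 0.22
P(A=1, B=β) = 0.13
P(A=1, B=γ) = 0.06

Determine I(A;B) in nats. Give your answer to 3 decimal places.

Marginals: p(A) = (0.5900, 0.4100), p(B) = (0.2300, 0.2700, 0.5000).
I(A;B) = Σ p(x,y)·ln[p(x,y)/(p(x)p(y))].
  (0,α): 0.01·ln(0.0737) = -0.0261
  (0,β): 0.14·ln(0.8788) = -0.0181
  (0,γ): 0.44·ln(1.4915) = 0.1759
  (1,α): 0.22·ln(2.3330) = 0.1864
  (1,β): 0.13·ln(1.1743) = 0.0209
  (1,γ): 0.06·ln(0.2927) = -0.0737
Sum = 0.265 nats.

0.265 nats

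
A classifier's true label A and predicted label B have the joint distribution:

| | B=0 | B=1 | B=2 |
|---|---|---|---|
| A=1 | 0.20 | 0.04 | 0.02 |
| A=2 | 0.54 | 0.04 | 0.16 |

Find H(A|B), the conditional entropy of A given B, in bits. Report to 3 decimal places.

Marginals: p(A) = (0.2600, 0.7400), p(B) = (0.7400, 0.0800, 0.1800).
H(A|B) = Σ p(B) · H(A|B=·).
  B=0: p=0.7400, H(A|B=0) = 0.8419
  B=1: p=0.0800, H(A|B=1) = 1.0000
  B=2: p=0.1800, H(A|B=2) = 0.5033
Weighted sum = 0.794 bits.

0.794 bits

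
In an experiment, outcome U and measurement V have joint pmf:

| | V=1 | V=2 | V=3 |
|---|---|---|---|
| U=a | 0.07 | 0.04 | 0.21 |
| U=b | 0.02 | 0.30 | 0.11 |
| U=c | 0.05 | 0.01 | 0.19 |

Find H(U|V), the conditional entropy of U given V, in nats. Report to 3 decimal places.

0.850 nats

Marginals: p(U) = (0.3200, 0.4300, 0.2500), p(V) = (0.1400, 0.3500, 0.5100).
H(U|V) = Σ p(V) · H(U|V=·).
  V=1: p=0.1400, H(U|V=1) = 0.9923
  V=2: p=0.3500, H(U|V=2) = 0.4816
  V=3: p=0.5100, H(U|V=3) = 1.0641
Weighted sum = 0.850 nats.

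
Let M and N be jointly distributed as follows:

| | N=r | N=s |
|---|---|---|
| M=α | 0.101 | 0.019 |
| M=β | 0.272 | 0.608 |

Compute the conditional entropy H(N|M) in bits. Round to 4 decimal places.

0.8607 bits

Chain rule: H(N|M) = H(M,N) − H(M).
Marginals: p(M) = (0.1200, 0.8800), p(N) = (0.3730, 0.6270).
H(M,N) = 1.3901 bits; H(M) = 0.5294 bits.
H(N|M) = 1.3901 − 0.5294 = 0.8607 bits.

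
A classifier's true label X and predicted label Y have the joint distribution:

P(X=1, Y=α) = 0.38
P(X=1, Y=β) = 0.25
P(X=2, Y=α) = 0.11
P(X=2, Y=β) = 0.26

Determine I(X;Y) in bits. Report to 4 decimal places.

0.0644 bits

Marginals: p(X) = (0.6300, 0.3700), p(Y) = (0.4900, 0.5100).
I(X;Y) = Σ p(x,y)·log₂[p(x,y)/(p(x)p(y))].
  (1,α): 0.38·log₂(1.2310) = 0.11392
  (1,β): 0.25·log₂(0.7781) = -0.09050
  (2,α): 0.11·log₂(0.6067) = -0.07930
  (2,β): 0.26·log₂(1.3778) = 0.12023
Sum = 0.0644 bits.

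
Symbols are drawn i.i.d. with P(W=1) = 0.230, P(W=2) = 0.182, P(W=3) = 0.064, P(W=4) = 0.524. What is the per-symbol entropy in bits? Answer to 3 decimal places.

H(W) = −Σ p·log₂ p.
  −(0.230)·log₂(0.230) = 0.4877
  −(0.182)·log₂(0.182) = 0.4474
  −(0.064)·log₂(0.064) = 0.2538
  −(0.524)·log₂(0.524) = 0.4886
Sum: 0.4877 + 0.4474 + 0.2538 + 0.4886 = 1.677 bits.

1.677 bits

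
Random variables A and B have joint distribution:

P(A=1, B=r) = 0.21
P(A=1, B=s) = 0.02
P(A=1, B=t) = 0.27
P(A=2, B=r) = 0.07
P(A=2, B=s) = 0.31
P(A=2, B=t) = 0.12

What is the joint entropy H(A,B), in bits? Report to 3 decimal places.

H(A,B) = −Σ p(x,y)·log₂ p(x,y) over all 6 cells.
  cell (1,r): −0.21·log₂0.21 = 0.4728
  cell (1,s): −0.02·log₂0.02 = 0.1129
  cell (1,t): −0.27·log₂0.27 = 0.5100
  cell (2,r): −0.07·log₂0.07 = 0.2686
  cell (2,s): −0.31·log₂0.31 = 0.5238
  cell (2,t): −0.12·log₂0.12 = 0.3671
Sum = 2.255 bits.

2.255 bits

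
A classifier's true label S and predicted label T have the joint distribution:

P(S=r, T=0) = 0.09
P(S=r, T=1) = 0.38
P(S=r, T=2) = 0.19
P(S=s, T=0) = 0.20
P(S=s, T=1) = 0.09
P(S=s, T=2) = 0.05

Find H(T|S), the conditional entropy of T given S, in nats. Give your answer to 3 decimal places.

Chain rule: H(T|S) = H(S,T) − H(S).
Marginals: p(S) = (0.6600, 0.3400), p(T) = (0.2900, 0.4700, 0.2400).
H(S,T) = 1.5883 nats; H(S) = 0.6410 nats.
H(T|S) = 1.5883 − 0.6410 = 0.947 nats.

0.947 nats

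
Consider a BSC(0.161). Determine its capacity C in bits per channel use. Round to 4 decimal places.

0.3633 bits

Binary symmetric channel: C = 1 − h₂(ε) where h₂ is the binary entropy function.
h₂(0.161) = −0.161·log₂0.161 − 0.839·log₂0.839 = 0.6367.
C = 1 − 0.6367 = 0.3633 bits per channel use.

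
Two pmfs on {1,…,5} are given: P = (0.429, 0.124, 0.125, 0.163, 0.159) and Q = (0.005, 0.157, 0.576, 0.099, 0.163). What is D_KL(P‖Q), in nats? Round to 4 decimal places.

1.7670 nats

D(P‖Q) = Σ p·ln(p/q).
  0.429·ln(0.429/0.005) = 1.90992
  0.124·ln(0.124/0.157) = -0.02926
  0.125·ln(0.125/0.576) = -0.19097
  0.163·ln(0.163/0.099) = 0.08128
  0.159·ln(0.159/0.163) = -0.00395
D(P‖Q) = 1.7670 nats.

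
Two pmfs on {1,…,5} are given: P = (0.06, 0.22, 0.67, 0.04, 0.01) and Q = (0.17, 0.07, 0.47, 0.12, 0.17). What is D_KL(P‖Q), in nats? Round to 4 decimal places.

D(P‖Q) = Σ p·ln(p/q).
  0.06·ln(0.06/0.17) = -0.06249
  0.22·ln(0.22/0.07) = 0.25193
  0.67·ln(0.67/0.47) = 0.23755
  0.04·ln(0.04/0.12) = -0.04394
  0.01·ln(0.01/0.17) = -0.02833
D(P‖Q) = 0.3547 nats.

0.3547 nats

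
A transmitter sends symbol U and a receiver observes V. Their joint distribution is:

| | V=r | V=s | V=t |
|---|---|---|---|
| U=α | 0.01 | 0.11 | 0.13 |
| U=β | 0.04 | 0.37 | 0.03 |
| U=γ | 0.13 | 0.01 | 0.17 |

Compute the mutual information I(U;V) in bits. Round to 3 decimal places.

Marginals: p(U) = (0.2500, 0.4400, 0.3100), p(V) = (0.1800, 0.4900, 0.3300).
I(U;V) = H(U) + H(V) − H(U,V).
H(U) = 1.5449, H(V) = 1.4774, H(U,V) = 2.5513.
I(U;V) = 1.5449 + 1.4774 − 2.5513 = 0.471 bits.

0.471 bits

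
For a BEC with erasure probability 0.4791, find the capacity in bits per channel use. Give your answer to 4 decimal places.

Binary erasure channel: capacity C = 1 − ε.
C = 1 − 0.4791 = 0.5209 bits per channel use.

0.5209 bits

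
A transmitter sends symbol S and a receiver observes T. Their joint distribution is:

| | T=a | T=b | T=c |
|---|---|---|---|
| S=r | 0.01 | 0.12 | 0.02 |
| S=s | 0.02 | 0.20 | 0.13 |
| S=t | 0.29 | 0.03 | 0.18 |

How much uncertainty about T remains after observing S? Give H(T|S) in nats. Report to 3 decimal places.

Chain rule: H(T|S) = H(S,T) − H(S).
Marginals: p(S) = (0.1500, 0.3500, 0.5000), p(T) = (0.3200, 0.3500, 0.3300).
H(S,T) = 1.8169 nats; H(S) = 0.9986 nats.
H(T|S) = 1.8169 − 0.9986 = 0.818 nats.

0.818 nats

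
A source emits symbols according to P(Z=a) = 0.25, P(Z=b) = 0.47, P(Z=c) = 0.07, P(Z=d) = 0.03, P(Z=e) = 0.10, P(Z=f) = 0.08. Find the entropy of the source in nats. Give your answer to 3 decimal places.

1.425 nats

H(Z) = −Σ p·ln p.
  −(0.25)·ln(0.25) = 0.3466
  −(0.47)·ln(0.47) = 0.3549
  −(0.07)·ln(0.07) = 0.1861
  −(0.03)·ln(0.03) = 0.1052
  −(0.10)·ln(0.10) = 0.2303
  −(0.08)·ln(0.08) = 0.2021
Sum: 0.3466 + 0.3549 + 0.1861 + 0.1052 + 0.2303 + 0.2021 = 1.425 nats.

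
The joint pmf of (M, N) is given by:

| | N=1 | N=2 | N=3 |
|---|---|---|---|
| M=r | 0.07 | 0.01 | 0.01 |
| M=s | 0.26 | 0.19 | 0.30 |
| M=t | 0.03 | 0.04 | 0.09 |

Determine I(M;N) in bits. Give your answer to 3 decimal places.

0.067 bits

Marginals: p(M) = (0.0900, 0.7500, 0.1600), p(N) = (0.3600, 0.2400, 0.4000).
I(M;N) = H(M) + H(N) − H(M,N).
H(M) = 1.0469, H(N) = 1.5535, H(M,N) = 2.5332.
I(M;N) = 1.0469 + 1.5535 − 2.5332 = 0.067 bits.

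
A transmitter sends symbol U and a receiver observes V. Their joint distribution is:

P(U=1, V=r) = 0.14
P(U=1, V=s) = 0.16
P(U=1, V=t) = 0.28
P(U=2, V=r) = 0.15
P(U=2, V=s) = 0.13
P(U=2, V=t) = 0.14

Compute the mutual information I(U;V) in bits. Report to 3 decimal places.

Marginals: p(U) = (0.5800, 0.4200), p(V) = (0.2900, 0.2900, 0.4200).
I(U;V) = H(U) + H(V) − H(U,V).
H(U) = 0.9815, H(V) = 1.5615, H(U,V) = 2.5246.
I(U;V) = 0.9815 + 1.5615 − 2.5246 = 0.018 bits.

0.018 bits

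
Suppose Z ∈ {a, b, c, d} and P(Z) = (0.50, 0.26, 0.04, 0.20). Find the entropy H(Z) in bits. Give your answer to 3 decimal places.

1.655 bits

H(Z) = −Σ p·log₂ p.
  −(0.50)·log₂(0.50) = 0.5000
  −(0.26)·log₂(0.26) = 0.5053
  −(0.04)·log₂(0.04) = 0.1858
  −(0.20)·log₂(0.20) = 0.4644
Sum: 0.5000 + 0.5053 + 0.1858 + 0.4644 = 1.655 bits.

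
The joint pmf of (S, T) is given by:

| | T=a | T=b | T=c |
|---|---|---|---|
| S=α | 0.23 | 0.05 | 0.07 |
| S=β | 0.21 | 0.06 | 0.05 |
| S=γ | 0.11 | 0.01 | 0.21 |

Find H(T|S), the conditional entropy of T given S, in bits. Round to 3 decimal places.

Marginals: p(S) = (0.3500, 0.3200, 0.3300), p(T) = (0.5500, 0.1200, 0.3300).
H(T|S) = Σ p(S) · H(T|S=·).
  S=α: p=0.3500, H(T|S=α) = 1.2635
  S=β: p=0.3200, H(T|S=β) = 1.2701
  S=γ: p=0.3300, H(T|S=γ) = 1.0961
Weighted sum = 1.210 bits.

1.210 bits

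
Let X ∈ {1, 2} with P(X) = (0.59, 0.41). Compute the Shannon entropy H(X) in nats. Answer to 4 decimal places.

0.6769 nats

H(X) = −Σ p·ln p.
  −(0.59)·ln(0.59) = 0.31130
  −(0.41)·ln(0.41) = 0.36556
Sum: 0.31130 + 0.36556 = 0.6769 nats.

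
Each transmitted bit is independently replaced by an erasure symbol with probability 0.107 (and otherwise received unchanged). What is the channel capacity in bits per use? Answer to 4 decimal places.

Binary erasure channel: capacity C = 1 − ε.
C = 1 − 0.107 = 0.8930 bits per channel use.

0.8930 bits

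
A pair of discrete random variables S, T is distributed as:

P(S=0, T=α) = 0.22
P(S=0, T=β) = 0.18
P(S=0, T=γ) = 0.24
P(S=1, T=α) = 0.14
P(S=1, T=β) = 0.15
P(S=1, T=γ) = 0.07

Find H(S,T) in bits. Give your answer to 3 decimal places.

2.496 bits

H(S,T) = −Σ p(x,y)·log₂ p(x,y) over all 6 cells.
  cell (0,α): −0.22·log₂0.22 = 0.4806
  cell (0,β): −0.18·log₂0.18 = 0.4453
  cell (0,γ): −0.24·log₂0.24 = 0.4941
  cell (1,α): −0.14·log₂0.14 = 0.3971
  cell (1,β): −0.15·log₂0.15 = 0.4105
  cell (1,γ): −0.07·log₂0.07 = 0.2686
Sum = 2.496 bits.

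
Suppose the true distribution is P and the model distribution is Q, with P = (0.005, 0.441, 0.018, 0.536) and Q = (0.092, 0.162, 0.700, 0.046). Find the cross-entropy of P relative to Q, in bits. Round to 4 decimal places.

3.5655 bits

H(P,Q) = −Σ p·log₂ q.
  −0.005·log₂(0.092) = 0.01721
  −0.441·log₂(0.162) = 1.15804
  −0.018·log₂(0.700) = 0.00926
  −0.536·log₂(0.046) = 2.38103
H(P,Q) = 3.5655 bits.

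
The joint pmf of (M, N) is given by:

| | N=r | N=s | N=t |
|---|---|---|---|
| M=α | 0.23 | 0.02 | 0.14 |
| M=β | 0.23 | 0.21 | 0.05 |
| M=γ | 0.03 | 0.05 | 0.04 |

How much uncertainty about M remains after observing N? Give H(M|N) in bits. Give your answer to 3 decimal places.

Marginals: p(M) = (0.3900, 0.4900, 0.1200), p(N) = (0.4900, 0.2800, 0.2300).
H(M|N) = Σ p(N) · H(M|N=·).
  N=r: p=0.4900, H(M|N=r) = 1.2711
  N=s: p=0.2800, H(M|N=s) = 1.0271
  N=t: p=0.2300, H(M|N=t) = 1.3534
Weighted sum = 1.222 bits.

1.222 bits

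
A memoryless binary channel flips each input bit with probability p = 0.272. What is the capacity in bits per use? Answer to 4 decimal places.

0.1557 bits

Binary symmetric channel: C = 1 − h₂(ε) where h₂ is the binary entropy function.
h₂(0.272) = −0.272·log₂0.272 − 0.728·log₂0.728 = 0.8443.
C = 1 − 0.8443 = 0.1557 bits per channel use.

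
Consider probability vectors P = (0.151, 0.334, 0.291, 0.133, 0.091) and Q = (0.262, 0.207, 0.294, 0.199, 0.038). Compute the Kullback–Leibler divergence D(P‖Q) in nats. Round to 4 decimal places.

D(P‖Q) = Σ p·ln(p/q).
  0.151·ln(0.151/0.262) = -0.08321
  0.334·ln(0.334/0.207) = 0.15979
  0.291·ln(0.291/0.294) = -0.00298
  0.133·ln(0.133/0.199) = -0.05359
  0.091·ln(0.091/0.038) = 0.07947
D(P‖Q) = 0.0995 nats.

0.0995 nats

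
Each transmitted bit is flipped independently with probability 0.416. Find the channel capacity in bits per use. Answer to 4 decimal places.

Binary symmetric channel: C = 1 − h₂(ε) where h₂ is the binary entropy function.
h₂(0.416) = −0.416·log₂0.416 − 0.584·log₂0.584 = 0.9795.
C = 1 − 0.9795 = 0.0205 bits per channel use.

0.0205 bits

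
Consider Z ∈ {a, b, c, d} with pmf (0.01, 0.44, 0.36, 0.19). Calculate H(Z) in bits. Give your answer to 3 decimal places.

1.573 bits

H(Z) = −Σ p·log₂ p.
  −(0.01)·log₂(0.01) = 0.0664
  −(0.44)·log₂(0.44) = 0.5211
  −(0.36)·log₂(0.36) = 0.5306
  −(0.19)·log₂(0.19) = 0.4552
Sum: 0.0664 + 0.5211 + 0.5306 + 0.4552 = 1.573 bits.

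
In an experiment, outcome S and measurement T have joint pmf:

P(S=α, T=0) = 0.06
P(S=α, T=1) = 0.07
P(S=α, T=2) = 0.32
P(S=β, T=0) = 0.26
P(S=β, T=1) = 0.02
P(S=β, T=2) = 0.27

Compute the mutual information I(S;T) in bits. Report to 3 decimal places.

Marginals: p(S) = (0.4500, 0.5500), p(T) = (0.3200, 0.0900, 0.5900).
I(S;T) = H(S) + H(T) − H(S,T).
H(S) = 0.9928, H(T) = 1.2878, H(S,T) = 2.1663.
I(S;T) = 0.9928 + 1.2878 − 2.1663 = 0.114 bits.

0.114 bits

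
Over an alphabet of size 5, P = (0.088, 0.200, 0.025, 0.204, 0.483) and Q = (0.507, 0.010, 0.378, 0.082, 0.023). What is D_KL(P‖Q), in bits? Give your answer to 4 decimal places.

D(P‖Q) = Σ p·log₂(p/q).
  0.088·log₂(0.088/0.507) = -0.22232
  0.200·log₂(0.200/0.010) = 0.86439
  0.025·log₂(0.025/0.378) = -0.09796
  0.204·log₂(0.204/0.082) = 0.26823
  0.483·log₂(0.483/0.023) = 2.12149
D(P‖Q) = 2.9338 bits.

2.9338 bits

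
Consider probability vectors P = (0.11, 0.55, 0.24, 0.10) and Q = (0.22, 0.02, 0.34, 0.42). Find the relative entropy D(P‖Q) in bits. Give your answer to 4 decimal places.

D(P‖Q) = Σ p·log₂(p/q).
  0.11·log₂(0.11/0.22) = -0.11000
  0.55·log₂(0.55/0.02) = 2.62975
  0.24·log₂(0.24/0.34) = -0.12060
  0.10·log₂(0.10/0.42) = -0.20704
D(P‖Q) = 2.1921 bits.

2.1921 bits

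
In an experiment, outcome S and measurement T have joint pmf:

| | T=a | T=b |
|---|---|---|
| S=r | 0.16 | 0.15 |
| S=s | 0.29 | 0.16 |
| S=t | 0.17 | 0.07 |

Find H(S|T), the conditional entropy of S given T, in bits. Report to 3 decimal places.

1.520 bits

Marginals: p(S) = (0.3100, 0.4500, 0.2400), p(T) = (0.6200, 0.3800).
H(S|T) = Σ p(T) · H(S|T=·).
  T=a: p=0.6200, H(S|T=a) = 1.5289
  T=b: p=0.3800, H(S|T=b) = 1.5044
Weighted sum = 1.520 bits.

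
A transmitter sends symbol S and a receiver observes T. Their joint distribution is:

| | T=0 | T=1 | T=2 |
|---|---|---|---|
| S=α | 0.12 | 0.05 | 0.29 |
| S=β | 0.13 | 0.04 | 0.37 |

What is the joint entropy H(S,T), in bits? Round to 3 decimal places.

2.200 bits

H(S,T) = −Σ p(x,y)·log₂ p(x,y) over all 6 cells.
  cell (α,0): −0.12·log₂0.12 = 0.3671
  cell (α,1): −0.05·log₂0.05 = 0.2161
  cell (α,2): −0.29·log₂0.29 = 0.5179
  cell (β,0): −0.13·log₂0.13 = 0.3826
  cell (β,1): −0.04·log₂0.04 = 0.1858
  cell (β,2): −0.37·log₂0.37 = 0.5307
Sum = 2.200 bits.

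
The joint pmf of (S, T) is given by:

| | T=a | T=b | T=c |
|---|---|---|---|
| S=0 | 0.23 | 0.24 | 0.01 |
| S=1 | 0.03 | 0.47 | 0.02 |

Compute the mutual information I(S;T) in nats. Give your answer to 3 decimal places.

0.126 nats

Marginals: p(S) = (0.4800, 0.5200), p(T) = (0.2600, 0.7100, 0.0300).
I(S;T) = H(S) + H(T) − H(S,T).
H(S) = 0.6923, H(T) = 0.6986, H(S,T) = 1.2649.
I(S;T) = 0.6923 + 0.6986 − 1.2649 = 0.126 nats.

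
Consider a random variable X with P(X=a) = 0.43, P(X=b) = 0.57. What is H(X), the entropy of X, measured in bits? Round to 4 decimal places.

H(X) = −Σ p·log₂ p.
  −(0.43)·log₂(0.43) = 0.52356
  −(0.57)·log₂(0.57) = 0.46225
Sum: 0.52356 + 0.46225 = 0.9858 bits.

0.9858 bits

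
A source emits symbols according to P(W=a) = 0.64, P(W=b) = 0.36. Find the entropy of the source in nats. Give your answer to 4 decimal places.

H(W) = −Σ p·ln p.
  −(0.64)·ln(0.64) = 0.28562
  −(0.36)·ln(0.36) = 0.36779
Sum: 0.28562 + 0.36779 = 0.6534 nats.

0.6534 nats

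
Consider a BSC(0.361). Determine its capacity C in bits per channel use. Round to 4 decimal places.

Binary symmetric channel: C = 1 − h₂(ε) where h₂ is the binary entropy function.
h₂(0.361) = −0.361·log₂0.361 − 0.639·log₂0.639 = 0.9435.
C = 1 − 0.9435 = 0.0565 bits per channel use.

0.0565 bits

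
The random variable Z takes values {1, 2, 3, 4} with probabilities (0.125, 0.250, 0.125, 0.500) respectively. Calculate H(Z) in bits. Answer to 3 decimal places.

H(Z) = −Σ p·log₂ p.
  −(0.125)·log₂(0.125) = 0.3750
  −(0.250)·log₂(0.250) = 0.5000
  −(0.125)·log₂(0.125) = 0.3750
  −(0.500)·log₂(0.500) = 0.5000
Sum: 0.3750 + 0.5000 + 0.3750 + 0.5000 = 1.750 bits.

1.750 bits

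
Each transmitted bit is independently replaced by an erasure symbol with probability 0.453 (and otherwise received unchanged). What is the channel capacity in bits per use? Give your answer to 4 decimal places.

Binary erasure channel: capacity C = 1 − ε.
C = 1 − 0.453 = 0.5470 bits per channel use.

0.5470 bits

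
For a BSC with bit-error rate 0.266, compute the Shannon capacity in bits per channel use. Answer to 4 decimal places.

0.1643 bits

Binary symmetric channel: C = 1 − h₂(ε) where h₂ is the binary entropy function.
h₂(0.266) = −0.266·log₂0.266 − 0.734·log₂0.734 = 0.8357.
C = 1 − 0.8357 = 0.1643 bits per channel use.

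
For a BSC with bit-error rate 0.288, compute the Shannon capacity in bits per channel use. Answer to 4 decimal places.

Binary symmetric channel: C = 1 − h₂(ε) where h₂ is the binary entropy function.
h₂(0.288) = −0.288·log₂0.288 − 0.712·log₂0.712 = 0.8661.
C = 1 − 0.8661 = 0.1339 bits per channel use.

0.1339 bits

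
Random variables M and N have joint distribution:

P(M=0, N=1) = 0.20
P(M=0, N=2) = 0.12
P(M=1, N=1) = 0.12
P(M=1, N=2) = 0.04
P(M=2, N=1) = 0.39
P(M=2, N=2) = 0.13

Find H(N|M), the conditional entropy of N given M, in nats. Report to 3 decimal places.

Chain rule: H(N|M) = H(M,N) − H(M).
Marginals: p(M) = (0.3200, 0.1600, 0.5200), p(N) = (0.7100, 0.2900).
H(M,N) = 1.5920 nats; H(M) = 0.9979 nats.
H(N|M) = 1.5920 − 0.9979 = 0.594 nats.

0.594 nats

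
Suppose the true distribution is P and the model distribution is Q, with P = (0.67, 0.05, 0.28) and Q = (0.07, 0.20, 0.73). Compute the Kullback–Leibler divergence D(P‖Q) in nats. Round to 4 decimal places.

1.1758 nats

D(P‖Q) = Σ p·ln(p/q).
  0.67·ln(0.67/0.07) = 1.51338
  0.05·ln(0.05/0.20) = -0.06931
  0.28·ln(0.28/0.73) = -0.26831
D(P‖Q) = 1.1758 nats.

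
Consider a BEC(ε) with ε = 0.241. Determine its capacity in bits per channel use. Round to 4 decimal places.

Binary erasure channel: capacity C = 1 − ε.
C = 1 − 0.241 = 0.7590 bits per channel use.

0.7590 bits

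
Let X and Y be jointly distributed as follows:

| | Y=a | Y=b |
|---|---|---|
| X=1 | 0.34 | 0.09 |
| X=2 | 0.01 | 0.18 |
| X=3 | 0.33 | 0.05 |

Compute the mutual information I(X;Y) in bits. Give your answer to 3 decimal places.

Marginals: p(X) = (0.4300, 0.1900, 0.3800), p(Y) = (0.6800, 0.3200).
I(X;Y) = H(X) + H(Y) − H(X,Y).
H(X) = 1.5092, H(Y) = 0.9044, H(X,Y) = 2.0975.
I(X;Y) = 1.5092 + 0.9044 − 2.0975 = 0.316 bits.

0.316 bits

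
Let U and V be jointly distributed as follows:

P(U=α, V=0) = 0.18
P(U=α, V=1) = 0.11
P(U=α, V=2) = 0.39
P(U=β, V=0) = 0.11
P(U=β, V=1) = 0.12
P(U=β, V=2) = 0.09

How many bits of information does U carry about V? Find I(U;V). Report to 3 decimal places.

Marginals: p(U) = (0.6800, 0.3200), p(V) = (0.2900, 0.2300, 0.4800).
I(U;V) = H(U) + H(V) − H(U,V).
H(U) = 0.9044, H(V) = 1.5138, H(U,V) = 2.3554.
I(U;V) = 0.9044 + 1.5138 − 2.3554 = 0.063 bits.

0.063 bits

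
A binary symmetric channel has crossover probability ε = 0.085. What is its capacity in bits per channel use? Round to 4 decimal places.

Binary symmetric channel: C = 1 − h₂(ε) where h₂ is the binary entropy function.
h₂(0.085) = −0.085·log₂0.085 − 0.915·log₂0.915 = 0.4196.
C = 1 − 0.4196 = 0.5804 bits per channel use.

0.5804 bits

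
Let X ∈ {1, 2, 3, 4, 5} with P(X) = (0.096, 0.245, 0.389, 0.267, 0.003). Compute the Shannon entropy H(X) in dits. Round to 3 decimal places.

0.568 dits

H(X) = −Σ p·log₁₀ p.
  −(0.096)·log₁₀(0.096) = 0.0977
  −(0.245)·log₁₀(0.245) = 0.1497
  −(0.389)·log₁₀(0.389) = 0.1595
  −(0.267)·log₁₀(0.267) = 0.1531
  −(0.003)·log₁₀(0.003) = 0.0076
Sum: 0.0977 + 0.1497 + 0.1595 + 0.1531 + 0.0076 = 0.568 dits.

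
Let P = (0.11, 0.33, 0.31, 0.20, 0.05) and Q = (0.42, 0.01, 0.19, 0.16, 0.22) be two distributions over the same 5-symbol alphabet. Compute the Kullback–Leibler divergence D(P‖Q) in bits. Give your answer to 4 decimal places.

1.6285 bits

D(P‖Q) = Σ p·log₂(p/q).
  0.11·log₂(0.11/0.42) = -0.21262
  0.33·log₂(0.33/0.01) = 1.66465
  0.31·log₂(0.31/0.19) = 0.21894
  0.20·log₂(0.20/0.16) = 0.06439
  0.05·log₂(0.05/0.22) = -0.10688
D(P‖Q) = 1.6285 bits.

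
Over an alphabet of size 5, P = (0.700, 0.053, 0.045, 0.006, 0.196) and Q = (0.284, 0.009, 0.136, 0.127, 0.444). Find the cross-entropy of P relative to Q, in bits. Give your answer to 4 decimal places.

2.0084 bits

H(P,Q) = −Σ p·log₂ q.
  −0.700·log₂(0.284) = 1.27123
  −0.053·log₂(0.009) = 0.36018
  −0.045·log₂(0.136) = 0.12952
  −0.006·log₂(0.127) = 0.01786
  −0.196·log₂(0.444) = 0.22959
H(P,Q) = 2.0084 bits.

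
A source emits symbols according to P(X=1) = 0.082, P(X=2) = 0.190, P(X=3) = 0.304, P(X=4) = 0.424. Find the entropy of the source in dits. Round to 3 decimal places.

H(X) = −Σ p·log₁₀ p.
  −(0.082)·log₁₀(0.082) = 0.0891
  −(0.190)·log₁₀(0.190) = 0.1370
  −(0.304)·log₁₀(0.304) = 0.1572
  −(0.424)·log₁₀(0.424) = 0.1580
Sum: 0.0891 + 0.1370 + 0.1572 + 0.1580 = 0.541 dits.

0.541 dits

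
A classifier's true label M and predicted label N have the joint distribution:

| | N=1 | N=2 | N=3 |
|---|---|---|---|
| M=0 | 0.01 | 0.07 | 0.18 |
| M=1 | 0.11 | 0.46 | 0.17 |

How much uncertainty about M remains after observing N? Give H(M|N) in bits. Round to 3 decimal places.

0.698 bits

Marginals: p(M) = (0.2600, 0.7400), p(N) = (0.1200, 0.5300, 0.3500).
H(M|N) = Σ p(N) · H(M|N=·).
  N=1: p=0.1200, H(M|N=1) = 0.4138
  N=2: p=0.5300, H(M|N=2) = 0.5631
  N=3: p=0.3500, H(M|N=3) = 0.9994
Weighted sum = 0.698 bits.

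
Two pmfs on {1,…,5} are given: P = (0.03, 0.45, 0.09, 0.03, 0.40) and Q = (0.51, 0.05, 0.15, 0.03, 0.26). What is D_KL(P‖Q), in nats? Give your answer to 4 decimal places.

1.0301 nats

D(P‖Q) = Σ p·ln(p/q).
  0.03·ln(0.03/0.51) = -0.08500
  0.45·ln(0.45/0.05) = 0.98875
  0.09·ln(0.09/0.15) = -0.04597
  0.03·ln(0.03/0.03) = 0.00000
  0.40·ln(0.40/0.26) = 0.17231
D(P‖Q) = 1.0301 nats.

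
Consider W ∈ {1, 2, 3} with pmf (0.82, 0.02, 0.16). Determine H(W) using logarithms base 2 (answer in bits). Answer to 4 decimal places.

0.7707 bits

H(W) = −Σ p·log₂ p.
  −(0.82)·log₂(0.82) = 0.23477
  −(0.02)·log₂(0.02) = 0.11288
  −(0.16)·log₂(0.16) = 0.42302
Sum: 0.23477 + 0.11288 + 0.42302 = 0.7707 bits.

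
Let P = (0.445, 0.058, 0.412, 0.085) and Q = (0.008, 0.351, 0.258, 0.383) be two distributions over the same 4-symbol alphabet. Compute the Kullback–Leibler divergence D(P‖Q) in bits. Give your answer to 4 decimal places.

2.5229 bits

D(P‖Q) = Σ p·log₂(p/q).
  0.445·log₂(0.445/0.008) = 2.57996
  0.058·log₂(0.058/0.351) = -0.15065
  0.412·log₂(0.412/0.258) = 0.27821
  0.085·log₂(0.085/0.383) = -0.18460
D(P‖Q) = 2.5229 bits.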